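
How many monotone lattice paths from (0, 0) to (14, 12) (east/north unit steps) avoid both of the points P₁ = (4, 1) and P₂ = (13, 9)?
Number of paths = 6390640

Inclusion–exclusion. Total paths: C(26, 14) = 9657700. Through P₁: C(5, 4)·C(21, 10) = 1763580. Through P₂: C(22, 13)·C(4, 1) = 1989680. Since P₁ is strictly southwest of P₂, a monotone path through both must visit P₁ then P₂; paths through both = C(5, 4)·C(17, 9)·C(4, 1) = 486200. Avoid both = 9657700 − 1763580 − 1989680 + 486200 = 6390640.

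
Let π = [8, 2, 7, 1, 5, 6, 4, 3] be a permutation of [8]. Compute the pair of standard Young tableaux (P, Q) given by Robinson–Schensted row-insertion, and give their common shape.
P = [1, 3, 6] / [2, 4] / [5] / [7] / [8];  Q = [1, 3, 6] / [2, 5] / [4] / [7] / [8];  common shape = (3, 2, 1, 1, 1)

Row-insert the values π_1, π_2, … into P one at a time, bumping the leftmost entry strictly greater than the inserted value down to the next row. The recording tableau Q records, in position (i, j), the step at which that cell was added to P.
  Insert 8 (step 1): P = [8];  Q = [1]
  Insert 2 (step 2): P = [2] / [8];  Q = [1] / [2]
  Insert 7 (step 3): P = [2, 7] / [8];  Q = [1, 3] / [2]
  Insert 1 (step 4): P = [1, 7] / [2] / [8];  Q = [1, 3] / [2] / [4]
  Insert 5 (step 5): P = [1, 5] / [2, 7] / [8];  Q = [1, 3] / [2, 5] / [4]
  Insert 6 (step 6): P = [1, 5, 6] / [2, 7] / [8];  Q = [1, 3, 6] / [2, 5] / [4]
  Insert 4 (step 7): P = [1, 4, 6] / [2, 5] / [7] / [8];  Q = [1, 3, 6] / [2, 5] / [4] / [7]
  Insert 3 (step 8): P = [1, 3, 6] / [2, 4] / [5] / [7] / [8];  Q = [1, 3, 6] / [2, 5] / [4] / [7] / [8]
Final shape: (3, 2, 1, 1, 1).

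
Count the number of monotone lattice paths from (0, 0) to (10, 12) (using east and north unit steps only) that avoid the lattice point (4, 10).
Number of paths = 618618

Total paths from (0, 0) to (10, 12): C(22, 10) = 646646. Paths through (4, 10): (paths (0, 0) → (4, 10)) × (paths (4, 10) → (10, 12)) = C(14, 4) · C(8, 6) = 1001 · 28 = 28028. Avoidance count = 646646 − 28028 = 618618.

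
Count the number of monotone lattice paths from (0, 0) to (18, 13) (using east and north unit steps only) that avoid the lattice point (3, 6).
Number of paths = 191927379

Total paths from (0, 0) to (18, 13): C(31, 18) = 206253075. Paths through (3, 6): (paths (0, 0) → (3, 6)) × (paths (3, 6) → (18, 13)) = C(9, 3) · C(22, 15) = 84 · 170544 = 14325696. Avoidance count = 206253075 − 14325696 = 191927379.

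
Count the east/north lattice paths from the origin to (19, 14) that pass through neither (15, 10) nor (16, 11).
Number of paths = 459988500

Inclusion–exclusion. Total paths: C(33, 19) = 818809200. Through P₁: C(25, 15)·C(8, 4) = 228813200. Through P₂: C(27, 16)·C(6, 3) = 260757900. Since P₁ is strictly southwest of P₂, a monotone path through both must visit P₁ then P₂; paths through both = C(25, 15)·C(2, 1)·C(6, 3) = 130750400. Avoid both = 818809200 − 228813200 − 260757900 + 130750400 = 459988500.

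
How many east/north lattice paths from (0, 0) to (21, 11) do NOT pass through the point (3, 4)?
Number of paths = 112199980

Total paths from (0, 0) to (21, 11): C(32, 21) = 129024480. Paths through (3, 4): (paths (0, 0) → (3, 4)) × (paths (3, 4) → (21, 11)) = C(7, 3) · C(25, 18) = 35 · 480700 = 16824500. Avoidance count = 129024480 − 16824500 = 112199980.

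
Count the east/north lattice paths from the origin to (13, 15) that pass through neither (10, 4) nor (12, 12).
Number of paths = 26441352

Inclusion–exclusion. Total paths: C(28, 13) = 37442160. Through P₁: C(14, 10)·C(14, 3) = 364364. Through P₂: C(24, 12)·C(4, 1) = 10816624. Since P₁ is strictly southwest of P₂, a monotone path through both must visit P₁ then P₂; paths through both = C(14, 10)·C(10, 2)·C(4, 1) = 180180. Avoid both = 37442160 − 364364 − 10816624 + 180180 = 26441352.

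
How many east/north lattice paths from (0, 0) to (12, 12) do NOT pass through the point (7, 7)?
Number of paths = 1839292

Total paths from (0, 0) to (12, 12): C(24, 12) = 2704156. Paths through (7, 7): (paths (0, 0) → (7, 7)) × (paths (7, 7) → (12, 12)) = C(14, 7) · C(10, 5) = 3432 · 252 = 864864. Avoidance count = 2704156 − 864864 = 1839292.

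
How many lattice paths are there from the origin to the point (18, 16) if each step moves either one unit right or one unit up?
Number of paths = 2203961430

A monotone lattice path from (0, 0) to (18, 16) consists of 18 east steps and 16 north steps in some order, so it is determined by which 18 of the 34 steps are east. The count is C(34, 18) = 2203961430.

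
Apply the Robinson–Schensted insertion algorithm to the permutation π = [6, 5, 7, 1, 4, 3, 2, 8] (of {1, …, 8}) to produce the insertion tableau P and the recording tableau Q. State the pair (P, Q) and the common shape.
P = [1, 2, 8] / [3, 7] / [4] / [5] / [6];  Q = [1, 3, 8] / [2, 5] / [4] / [6] / [7];  common shape = (3, 2, 1, 1, 1)

Row-insert the values π_1, π_2, … into P one at a time, bumping the leftmost entry strictly greater than the inserted value down to the next row. The recording tableau Q records, in position (i, j), the step at which that cell was added to P.
  Insert 6 (step 1): P = [6];  Q = [1]
  Insert 5 (step 2): P = [5] / [6];  Q = [1] / [2]
  Insert 7 (step 3): P = [5, 7] / [6];  Q = [1, 3] / [2]
  Insert 1 (step 4): P = [1, 7] / [5] / [6];  Q = [1, 3] / [2] / [4]
  Insert 4 (step 5): P = [1, 4] / [5, 7] / [6];  Q = [1, 3] / [2, 5] / [4]
  Insert 3 (step 6): P = [1, 3] / [4, 7] / [5] / [6];  Q = [1, 3] / [2, 5] / [4] / [6]
  Insert 2 (step 7): P = [1, 2] / [3, 7] / [4] / [5] / [6];  Q = [1, 3] / [2, 5] / [4] / [6] / [7]
  Insert 8 (step 8): P = [1, 2, 8] / [3, 7] / [4] / [5] / [6];  Q = [1, 3, 8] / [2, 5] / [4] / [6] / [7]
Final shape: (3, 2, 1, 1, 1).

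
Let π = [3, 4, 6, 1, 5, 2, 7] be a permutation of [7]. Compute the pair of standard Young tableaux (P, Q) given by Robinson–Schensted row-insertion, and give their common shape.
P = [1, 2, 5, 7] / [3, 4] / [6];  Q = [1, 2, 3, 7] / [4, 5] / [6];  common shape = (4, 2, 1)

Row-insert the values π_1, π_2, … into P one at a time, bumping the leftmost entry strictly greater than the inserted value down to the next row. The recording tableau Q records, in position (i, j), the step at which that cell was added to P.
  Insert 3 (step 1): P = [3];  Q = [1]
  Insert 4 (step 2): P = [3, 4];  Q = [1, 2]
  Insert 6 (step 3): P = [3, 4, 6];  Q = [1, 2, 3]
  Insert 1 (step 4): P = [1, 4, 6] / [3];  Q = [1, 2, 3] / [4]
  Insert 5 (step 5): P = [1, 4, 5] / [3, 6];  Q = [1, 2, 3] / [4, 5]
  Insert 2 (step 6): P = [1, 2, 5] / [3, 4] / [6];  Q = [1, 2, 3] / [4, 5] / [6]
  Insert 7 (step 7): P = [1, 2, 5, 7] / [3, 4] / [6];  Q = [1, 2, 3, 7] / [4, 5] / [6]
Final shape: (4, 2, 1).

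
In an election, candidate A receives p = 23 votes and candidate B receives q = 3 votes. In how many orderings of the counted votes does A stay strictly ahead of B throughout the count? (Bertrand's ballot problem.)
Strict-lead orderings = 2000

Total orderings of the 26 votes with 23 for A: C(26, 23) = 2600. By the Bertrand ballot formula (Cycle Lemma / reflection principle), the number of orderings in which A is strictly ahead of B throughout is (p − q)/(p + q) · C(p + q, p) = (23 − 3)/(23 + 3) · 2600 = 2000.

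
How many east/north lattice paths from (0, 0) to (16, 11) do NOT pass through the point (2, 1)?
Number of paths = 7154127

Total paths from (0, 0) to (16, 11): C(27, 16) = 13037895. Paths through (2, 1): (paths (0, 0) → (2, 1)) × (paths (2, 1) → (16, 11)) = C(3, 2) · C(24, 14) = 3 · 1961256 = 5883768. Avoidance count = 13037895 − 5883768 = 7154127.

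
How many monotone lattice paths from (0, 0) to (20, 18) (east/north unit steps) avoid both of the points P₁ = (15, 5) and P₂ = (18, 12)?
Number of paths = 31075445478

Inclusion–exclusion. Total paths: C(38, 20) = 33578000610. Through P₁: C(20, 15)·C(18, 5) = 132838272. Through P₂: C(30, 18)·C(8, 2) = 2421810300. Since P₁ is strictly southwest of P₂, a monotone path through both must visit P₁ then P₂; paths through both = C(20, 15)·C(10, 3)·C(8, 2) = 52093440. Avoid both = 33578000610 − 132838272 − 2421810300 + 52093440 = 31075445478.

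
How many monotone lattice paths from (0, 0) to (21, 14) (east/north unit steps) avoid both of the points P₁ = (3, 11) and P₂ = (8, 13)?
Number of paths = 2316733436

Inclusion–exclusion. Total paths: C(35, 21) = 2319959400. Through P₁: C(14, 3)·C(21, 18) = 484120. Through P₂: C(21, 8)·C(14, 13) = 2848860. Since P₁ is strictly southwest of P₂, a monotone path through both must visit P₁ then P₂; paths through both = C(14, 3)·C(7, 5)·C(14, 13) = 107016. Avoid both = 2319959400 − 484120 − 2848860 + 107016 = 2316733436.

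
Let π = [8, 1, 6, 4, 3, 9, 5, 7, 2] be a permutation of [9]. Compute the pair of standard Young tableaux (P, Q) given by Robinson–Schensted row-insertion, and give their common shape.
P = [1, 2, 5, 7] / [3, 9] / [4] / [6] / [8];  Q = [1, 3, 6, 8] / [2, 7] / [4] / [5] / [9];  common shape = (4, 2, 1, 1, 1)

Row-insert the values π_1, π_2, … into P one at a time, bumping the leftmost entry strictly greater than the inserted value down to the next row. The recording tableau Q records, in position (i, j), the step at which that cell was added to P.
  Insert 8 (step 1): P = [8];  Q = [1]
  Insert 1 (step 2): P = [1] / [8];  Q = [1] / [2]
  Insert 6 (step 3): P = [1, 6] / [8];  Q = [1, 3] / [2]
  Insert 4 (step 4): P = [1, 4] / [6] / [8];  Q = [1, 3] / [2] / [4]
  Insert 3 (step 5): P = [1, 3] / [4] / [6] / [8];  Q = [1, 3] / [2] / [4] / [5]
  Insert 9 (step 6): P = [1, 3, 9] / [4] / [6] / [8];  Q = [1, 3, 6] / [2] / [4] / [5]
  Insert 5 (step 7): P = [1, 3, 5] / [4, 9] / [6] / [8];  Q = [1, 3, 6] / [2, 7] / [4] / [5]
  Insert 7 (step 8): P = [1, 3, 5, 7] / [4, 9] / [6] / [8];  Q = [1, 3, 6, 8] / [2, 7] / [4] / [5]
  Insert 2 (step 9): P = [1, 2, 5, 7] / [3, 9] / [4] / [6] / [8];  Q = [1, 3, 6, 8] / [2, 7] / [4] / [5] / [9]
Final shape: (4, 2, 1, 1, 1).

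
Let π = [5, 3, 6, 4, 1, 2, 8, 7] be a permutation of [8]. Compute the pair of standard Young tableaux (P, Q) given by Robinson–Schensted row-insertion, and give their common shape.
P = [1, 2, 7] / [3, 4, 8] / [5, 6];  Q = [1, 3, 7] / [2, 4, 8] / [5, 6];  common shape = (3, 3, 2)

Row-insert the values π_1, π_2, … into P one at a time, bumping the leftmost entry strictly greater than the inserted value down to the next row. The recording tableau Q records, in position (i, j), the step at which that cell was added to P.
  Insert 5 (step 1): P = [5];  Q = [1]
  Insert 3 (step 2): P = [3] / [5];  Q = [1] / [2]
  Insert 6 (step 3): P = [3, 6] / [5];  Q = [1, 3] / [2]
  Insert 4 (step 4): P = [3, 4] / [5, 6];  Q = [1, 3] / [2, 4]
  Insert 1 (step 5): P = [1, 4] / [3, 6] / [5];  Q = [1, 3] / [2, 4] / [5]
  Insert 2 (step 6): P = [1, 2] / [3, 4] / [5, 6];  Q = [1, 3] / [2, 4] / [5, 6]
  Insert 8 (step 7): P = [1, 2, 8] / [3, 4] / [5, 6];  Q = [1, 3, 7] / [2, 4] / [5, 6]
  Insert 7 (step 8): P = [1, 2, 7] / [3, 4, 8] / [5, 6];  Q = [1, 3, 7] / [2, 4, 8] / [5, 6]
Final shape: (3, 3, 2).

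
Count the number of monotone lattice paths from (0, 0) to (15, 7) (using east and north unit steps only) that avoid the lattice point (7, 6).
Number of paths = 155100

Total paths from (0, 0) to (15, 7): C(22, 15) = 170544. Paths through (7, 6): (paths (0, 0) → (7, 6)) × (paths (7, 6) → (15, 7)) = C(13, 7) · C(9, 8) = 1716 · 9 = 15444. Avoidance count = 170544 − 15444 = 155100.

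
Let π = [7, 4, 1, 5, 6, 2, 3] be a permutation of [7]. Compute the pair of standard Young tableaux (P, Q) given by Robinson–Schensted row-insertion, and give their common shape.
P = [1, 2, 3] / [4, 5, 6] / [7];  Q = [1, 4, 5] / [2, 6, 7] / [3];  common shape = (3, 3, 1)

Row-insert the values π_1, π_2, … into P one at a time, bumping the leftmost entry strictly greater than the inserted value down to the next row. The recording tableau Q records, in position (i, j), the step at which that cell was added to P.
  Insert 7 (step 1): P = [7];  Q = [1]
  Insert 4 (step 2): P = [4] / [7];  Q = [1] / [2]
  Insert 1 (step 3): P = [1] / [4] / [7];  Q = [1] / [2] / [3]
  Insert 5 (step 4): P = [1, 5] / [4] / [7];  Q = [1, 4] / [2] / [3]
  Insert 6 (step 5): P = [1, 5, 6] / [4] / [7];  Q = [1, 4, 5] / [2] / [3]
  Insert 2 (step 6): P = [1, 2, 6] / [4, 5] / [7];  Q = [1, 4, 5] / [2, 6] / [3]
  Insert 3 (step 7): P = [1, 2, 3] / [4, 5, 6] / [7];  Q = [1, 4, 5] / [2, 6, 7] / [3]
Final shape: (3, 3, 1).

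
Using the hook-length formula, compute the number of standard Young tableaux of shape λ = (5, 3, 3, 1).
# SYT of shape (5, 3, 3, 1) = 4158

Hook-length formula: f^λ = n! / Π hook(c), product over all cells c of the Young diagram. For λ = (5, 3, 3, 1), n = 12 boxes. Hook lengths by row (left-to-right, top-to-bottom): [8, 6, 5, 2, 1]; [5, 3, 2]; [4, 2, 1]; [1]. Product of hooks = 115200. So f^λ = 12! / 115200 = 479001600 / 115200 = 4158.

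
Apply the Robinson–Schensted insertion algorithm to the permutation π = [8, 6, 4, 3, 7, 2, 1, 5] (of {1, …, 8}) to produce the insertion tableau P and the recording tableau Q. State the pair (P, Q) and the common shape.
P = [1, 5] / [2, 7] / [3] / [4] / [6] / [8];  Q = [1, 5] / [2, 8] / [3] / [4] / [6] / [7];  common shape = (2, 2, 1, 1, 1, 1)

Row-insert the values π_1, π_2, … into P one at a time, bumping the leftmost entry strictly greater than the inserted value down to the next row. The recording tableau Q records, in position (i, j), the step at which that cell was added to P.
  Insert 8 (step 1): P = [8];  Q = [1]
  Insert 6 (step 2): P = [6] / [8];  Q = [1] / [2]
  Insert 4 (step 3): P = [4] / [6] / [8];  Q = [1] / [2] / [3]
  Insert 3 (step 4): P = [3] / [4] / [6] / [8];  Q = [1] / [2] / [3] / [4]
  Insert 7 (step 5): P = [3, 7] / [4] / [6] / [8];  Q = [1, 5] / [2] / [3] / [4]
  Insert 2 (step 6): P = [2, 7] / [3] / [4] / [6] / [8];  Q = [1, 5] / [2] / [3] / [4] / [6]
  Insert 1 (step 7): P = [1, 7] / [2] / [3] / [4] / [6] / [8];  Q = [1, 5] / [2] / [3] / [4] / [6] / [7]
  Insert 5 (step 8): P = [1, 5] / [2, 7] / [3] / [4] / [6] / [8];  Q = [1, 5] / [2, 8] / [3] / [4] / [6] / [7]
Final shape: (2, 2, 1, 1, 1, 1).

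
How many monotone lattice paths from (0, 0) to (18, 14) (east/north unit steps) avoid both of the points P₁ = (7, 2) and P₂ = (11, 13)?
Number of paths = 403184760

Inclusion–exclusion. Total paths: C(32, 18) = 471435600. Through P₁: C(9, 7)·C(23, 11) = 48674808. Through P₂: C(24, 11)·C(8, 7) = 19969152. Since P₁ is strictly southwest of P₂, a monotone path through both must visit P₁ then P₂; paths through both = C(9, 7)·C(15, 4)·C(8, 7) = 393120. Avoid both = 471435600 − 48674808 − 19969152 + 393120 = 403184760.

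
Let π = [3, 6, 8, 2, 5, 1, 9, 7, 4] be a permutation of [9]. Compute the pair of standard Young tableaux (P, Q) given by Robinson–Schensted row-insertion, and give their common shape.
P = [1, 4, 7, 9] / [2, 5, 8] / [3, 6];  Q = [1, 2, 3, 7] / [4, 5, 8] / [6, 9];  common shape = (4, 3, 2)

Row-insert the values π_1, π_2, … into P one at a time, bumping the leftmost entry strictly greater than the inserted value down to the next row. The recording tableau Q records, in position (i, j), the step at which that cell was added to P.
  Insert 3 (step 1): P = [3];  Q = [1]
  Insert 6 (step 2): P = [3, 6];  Q = [1, 2]
  Insert 8 (step 3): P = [3, 6, 8];  Q = [1, 2, 3]
  Insert 2 (step 4): P = [2, 6, 8] / [3];  Q = [1, 2, 3] / [4]
  Insert 5 (step 5): P = [2, 5, 8] / [3, 6];  Q = [1, 2, 3] / [4, 5]
  Insert 1 (step 6): P = [1, 5, 8] / [2, 6] / [3];  Q = [1, 2, 3] / [4, 5] / [6]
  Insert 9 (step 7): P = [1, 5, 8, 9] / [2, 6] / [3];  Q = [1, 2, 3, 7] / [4, 5] / [6]
  Insert 7 (step 8): P = [1, 5, 7, 9] / [2, 6, 8] / [3];  Q = [1, 2, 3, 7] / [4, 5, 8] / [6]
  Insert 4 (step 9): P = [1, 4, 7, 9] / [2, 5, 8] / [3, 6];  Q = [1, 2, 3, 7] / [4, 5, 8] / [6, 9]
Final shape: (4, 3, 2).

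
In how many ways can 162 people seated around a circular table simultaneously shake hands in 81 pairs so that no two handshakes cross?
C_81 = 4462290049988320482463241297506133183499654740

These noncrossing handshakes are counted by the Catalan number C_n = (1/(n + 1)) · C(2n, n). For n = 81: C_81 = (1/82) · C(162, 81) = 365907784099042279561985786395502921046971688680/82 = 4462290049988320482463241297506133183499654740.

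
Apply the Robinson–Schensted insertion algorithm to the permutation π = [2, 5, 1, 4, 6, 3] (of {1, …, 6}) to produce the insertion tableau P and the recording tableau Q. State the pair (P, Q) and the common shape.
P = [1, 3, 6] / [2, 4] / [5];  Q = [1, 2, 5] / [3, 4] / [6];  common shape = (3, 2, 1)

Row-insert the values π_1, π_2, … into P one at a time, bumping the leftmost entry strictly greater than the inserted value down to the next row. The recording tableau Q records, in position (i, j), the step at which that cell was added to P.
  Insert 2 (step 1): P = [2];  Q = [1]
  Insert 5 (step 2): P = [2, 5];  Q = [1, 2]
  Insert 1 (step 3): P = [1, 5] / [2];  Q = [1, 2] / [3]
  Insert 4 (step 4): P = [1, 4] / [2, 5];  Q = [1, 2] / [3, 4]
  Insert 6 (step 5): P = [1, 4, 6] / [2, 5];  Q = [1, 2, 5] / [3, 4]
  Insert 3 (step 6): P = [1, 3, 6] / [2, 4] / [5];  Q = [1, 2, 5] / [3, 4] / [6]
Final shape: (3, 2, 1).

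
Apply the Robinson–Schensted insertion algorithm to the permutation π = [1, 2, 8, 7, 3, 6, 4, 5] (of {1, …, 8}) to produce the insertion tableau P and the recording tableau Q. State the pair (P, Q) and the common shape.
P = [1, 2, 3, 4, 5] / [6] / [7] / [8];  Q = [1, 2, 3, 6, 8] / [4] / [5] / [7];  common shape = (5, 1, 1, 1)

Row-insert the values π_1, π_2, … into P one at a time, bumping the leftmost entry strictly greater than the inserted value down to the next row. The recording tableau Q records, in position (i, j), the step at which that cell was added to P.
  Insert 1 (step 1): P = [1];  Q = [1]
  Insert 2 (step 2): P = [1, 2];  Q = [1, 2]
  Insert 8 (step 3): P = [1, 2, 8];  Q = [1, 2, 3]
  Insert 7 (step 4): P = [1, 2, 7] / [8];  Q = [1, 2, 3] / [4]
  Insert 3 (step 5): P = [1, 2, 3] / [7] / [8];  Q = [1, 2, 3] / [4] / [5]
  Insert 6 (step 6): P = [1, 2, 3, 6] / [7] / [8];  Q = [1, 2, 3, 6] / [4] / [5]
  Insert 4 (step 7): P = [1, 2, 3, 4] / [6] / [7] / [8];  Q = [1, 2, 3, 6] / [4] / [5] / [7]
  Insert 5 (step 8): P = [1, 2, 3, 4, 5] / [6] / [7] / [8];  Q = [1, 2, 3, 6, 8] / [4] / [5] / [7]
Final shape: (5, 1, 1, 1).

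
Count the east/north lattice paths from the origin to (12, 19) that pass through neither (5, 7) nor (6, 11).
Number of paths = 75939981

Inclusion–exclusion. Total paths: C(31, 12) = 141120525. Through P₁: C(12, 5)·C(19, 7) = 39907296. Through P₂: C(17, 6)·C(14, 6) = 37165128. Since P₁ is strictly southwest of P₂, a monotone path through both must visit P₁ then P₂; paths through both = C(12, 5)·C(5, 1)·C(14, 6) = 11891880. Avoid both = 141120525 − 39907296 − 37165128 + 11891880 = 75939981.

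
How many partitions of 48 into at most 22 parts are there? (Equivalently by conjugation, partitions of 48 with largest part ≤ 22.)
p(48, parts ≤ 22) = 137979

Use the recurrence p(n, m) = p(n, m−1) + p(n−m, m): either the largest part is < m (count p(n, m−1)) or the largest part is exactly m (remove one copy of m, count p(n−m, m)). With p(0, ·) = 1 this gives p(48, parts ≤ 22) = 137979. (By conjugating Young diagrams, this also counts partitions of 48 into at most 22 parts.)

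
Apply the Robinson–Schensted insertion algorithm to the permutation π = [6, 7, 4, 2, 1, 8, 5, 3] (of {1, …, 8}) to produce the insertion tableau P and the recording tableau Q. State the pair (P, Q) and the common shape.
P = [1, 3, 8] / [2, 5] / [4, 7] / [6];  Q = [1, 2, 6] / [3, 7] / [4, 8] / [5];  common shape = (3, 2, 2, 1)

Row-insert the values π_1, π_2, … into P one at a time, bumping the leftmost entry strictly greater than the inserted value down to the next row. The recording tableau Q records, in position (i, j), the step at which that cell was added to P.
  Insert 6 (step 1): P = [6];  Q = [1]
  Insert 7 (step 2): P = [6, 7];  Q = [1, 2]
  Insert 4 (step 3): P = [4, 7] / [6];  Q = [1, 2] / [3]
  Insert 2 (step 4): P = [2, 7] / [4] / [6];  Q = [1, 2] / [3] / [4]
  Insert 1 (step 5): P = [1, 7] / [2] / [4] / [6];  Q = [1, 2] / [3] / [4] / [5]
  Insert 8 (step 6): P = [1, 7, 8] / [2] / [4] / [6];  Q = [1, 2, 6] / [3] / [4] / [5]
  Insert 5 (step 7): P = [1, 5, 8] / [2, 7] / [4] / [6];  Q = [1, 2, 6] / [3, 7] / [4] / [5]
  Insert 3 (step 8): P = [1, 3, 8] / [2, 5] / [4, 7] / [6];  Q = [1, 2, 6] / [3, 7] / [4, 8] / [5]
Final shape: (3, 2, 2, 1).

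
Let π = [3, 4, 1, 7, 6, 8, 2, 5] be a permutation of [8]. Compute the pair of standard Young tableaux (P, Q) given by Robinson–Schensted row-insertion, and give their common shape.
P = [1, 2, 5, 8] / [3, 4, 6] / [7];  Q = [1, 2, 4, 6] / [3, 5, 8] / [7];  common shape = (4, 3, 1)

Row-insert the values π_1, π_2, … into P one at a time, bumping the leftmost entry strictly greater than the inserted value down to the next row. The recording tableau Q records, in position (i, j), the step at which that cell was added to P.
  Insert 3 (step 1): P = [3];  Q = [1]
  Insert 4 (step 2): P = [3, 4];  Q = [1, 2]
  Insert 1 (step 3): P = [1, 4] / [3];  Q = [1, 2] / [3]
  Insert 7 (step 4): P = [1, 4, 7] / [3];  Q = [1, 2, 4] / [3]
  Insert 6 (step 5): P = [1, 4, 6] / [3, 7];  Q = [1, 2, 4] / [3, 5]
  Insert 8 (step 6): P = [1, 4, 6, 8] / [3, 7];  Q = [1, 2, 4, 6] / [3, 5]
  Insert 2 (step 7): P = [1, 2, 6, 8] / [3, 4] / [7];  Q = [1, 2, 4, 6] / [3, 5] / [7]
  Insert 5 (step 8): P = [1, 2, 5, 8] / [3, 4, 6] / [7];  Q = [1, 2, 4, 6] / [3, 5, 8] / [7]
Final shape: (4, 3, 1).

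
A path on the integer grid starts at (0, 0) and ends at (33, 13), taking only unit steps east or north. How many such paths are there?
Number of paths = 101766230790

A monotone lattice path from (0, 0) to (33, 13) consists of 33 east steps and 13 north steps in some order, so it is determined by which 33 of the 46 steps are east. The count is C(46, 33) = 101766230790.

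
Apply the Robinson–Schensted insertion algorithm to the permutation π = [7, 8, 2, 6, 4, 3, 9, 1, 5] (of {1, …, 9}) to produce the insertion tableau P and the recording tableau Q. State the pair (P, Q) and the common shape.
P = [1, 3, 5] / [2, 8, 9] / [4] / [6] / [7];  Q = [1, 2, 7] / [3, 4, 9] / [5] / [6] / [8];  common shape = (3, 3, 1, 1, 1)

Row-insert the values π_1, π_2, … into P one at a time, bumping the leftmost entry strictly greater than the inserted value down to the next row. The recording tableau Q records, in position (i, j), the step at which that cell was added to P.
  Insert 7 (step 1): P = [7];  Q = [1]
  Insert 8 (step 2): P = [7, 8];  Q = [1, 2]
  Insert 2 (step 3): P = [2, 8] / [7];  Q = [1, 2] / [3]
  Insert 6 (step 4): P = [2, 6] / [7, 8];  Q = [1, 2] / [3, 4]
  Insert 4 (step 5): P = [2, 4] / [6, 8] / [7];  Q = [1, 2] / [3, 4] / [5]
  Insert 3 (step 6): P = [2, 3] / [4, 8] / [6] / [7];  Q = [1, 2] / [3, 4] / [5] / [6]
  Insert 9 (step 7): P = [2, 3, 9] / [4, 8] / [6] / [7];  Q = [1, 2, 7] / [3, 4] / [5] / [6]
  Insert 1 (step 8): P = [1, 3, 9] / [2, 8] / [4] / [6] / [7];  Q = [1, 2, 7] / [3, 4] / [5] / [6] / [8]
  Insert 5 (step 9): P = [1, 3, 5] / [2, 8, 9] / [4] / [6] / [7];  Q = [1, 2, 7] / [3, 4, 9] / [5] / [6] / [8]
Final shape: (3, 3, 1, 1, 1).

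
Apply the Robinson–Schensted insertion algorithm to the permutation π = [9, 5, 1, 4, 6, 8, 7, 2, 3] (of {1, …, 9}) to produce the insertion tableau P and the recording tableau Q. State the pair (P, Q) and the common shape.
P = [1, 2, 3, 7] / [4, 6] / [5, 8] / [9];  Q = [1, 4, 5, 6] / [2, 7] / [3, 9] / [8];  common shape = (4, 2, 2, 1)

Row-insert the values π_1, π_2, … into P one at a time, bumping the leftmost entry strictly greater than the inserted value down to the next row. The recording tableau Q records, in position (i, j), the step at which that cell was added to P.
  Insert 9 (step 1): P = [9];  Q = [1]
  Insert 5 (step 2): P = [5] / [9];  Q = [1] / [2]
  Insert 1 (step 3): P = [1] / [5] / [9];  Q = [1] / [2] / [3]
  Insert 4 (step 4): P = [1, 4] / [5] / [9];  Q = [1, 4] / [2] / [3]
  Insert 6 (step 5): P = [1, 4, 6] / [5] / [9];  Q = [1, 4, 5] / [2] / [3]
  Insert 8 (step 6): P = [1, 4, 6, 8] / [5] / [9];  Q = [1, 4, 5, 6] / [2] / [3]
  Insert 7 (step 7): P = [1, 4, 6, 7] / [5, 8] / [9];  Q = [1, 4, 5, 6] / [2, 7] / [3]
  Insert 2 (step 8): P = [1, 2, 6, 7] / [4, 8] / [5] / [9];  Q = [1, 4, 5, 6] / [2, 7] / [3] / [8]
  Insert 3 (step 9): P = [1, 2, 3, 7] / [4, 6] / [5, 8] / [9];  Q = [1, 4, 5, 6] / [2, 7] / [3, 9] / [8]
Final shape: (4, 2, 2, 1).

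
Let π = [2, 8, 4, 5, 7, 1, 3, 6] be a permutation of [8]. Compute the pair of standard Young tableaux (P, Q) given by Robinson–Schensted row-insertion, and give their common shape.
P = [1, 3, 5, 6] / [2, 4, 7] / [8];  Q = [1, 2, 4, 5] / [3, 7, 8] / [6];  common shape = (4, 3, 1)

Row-insert the values π_1, π_2, … into P one at a time, bumping the leftmost entry strictly greater than the inserted value down to the next row. The recording tableau Q records, in position (i, j), the step at which that cell was added to P.
  Insert 2 (step 1): P = [2];  Q = [1]
  Insert 8 (step 2): P = [2, 8];  Q = [1, 2]
  Insert 4 (step 3): P = [2, 4] / [8];  Q = [1, 2] / [3]
  Insert 5 (step 4): P = [2, 4, 5] / [8];  Q = [1, 2, 4] / [3]
  Insert 7 (step 5): P = [2, 4, 5, 7] / [8];  Q = [1, 2, 4, 5] / [3]
  Insert 1 (step 6): P = [1, 4, 5, 7] / [2] / [8];  Q = [1, 2, 4, 5] / [3] / [6]
  Insert 3 (step 7): P = [1, 3, 5, 7] / [2, 4] / [8];  Q = [1, 2, 4, 5] / [3, 7] / [6]
  Insert 6 (step 8): P = [1, 3, 5, 6] / [2, 4, 7] / [8];  Q = [1, 2, 4, 5] / [3, 7, 8] / [6]
Final shape: (4, 3, 1).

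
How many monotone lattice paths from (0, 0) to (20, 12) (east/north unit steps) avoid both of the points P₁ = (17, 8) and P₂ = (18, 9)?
Number of paths = 162700965

Inclusion–exclusion. Total paths: C(32, 20) = 225792840. Through P₁: C(25, 17)·C(7, 3) = 37855125. Through P₂: C(27, 18)·C(5, 2) = 46868250. Since P₁ is strictly southwest of P₂, a monotone path through both must visit P₁ then P₂; paths through both = C(25, 17)·C(2, 1)·C(5, 2) = 21631500. Avoid both = 225792840 − 37855125 − 46868250 + 21631500 = 162700965.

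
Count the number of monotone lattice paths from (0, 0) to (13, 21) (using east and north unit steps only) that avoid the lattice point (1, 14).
Number of paths = 927227940

Total paths from (0, 0) to (13, 21): C(34, 13) = 927983760. Paths through (1, 14): (paths (0, 0) → (1, 14)) × (paths (1, 14) → (13, 21)) = C(15, 1) · C(19, 12) = 15 · 50388 = 755820. Avoidance count = 927983760 − 755820 = 927227940.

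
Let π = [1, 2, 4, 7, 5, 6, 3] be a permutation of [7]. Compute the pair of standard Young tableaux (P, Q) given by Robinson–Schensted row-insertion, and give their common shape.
P = [1, 2, 3, 5, 6] / [4] / [7];  Q = [1, 2, 3, 4, 6] / [5] / [7];  common shape = (5, 1, 1)

Row-insert the values π_1, π_2, … into P one at a time, bumping the leftmost entry strictly greater than the inserted value down to the next row. The recording tableau Q records, in position (i, j), the step at which that cell was added to P.
  Insert 1 (step 1): P = [1];  Q = [1]
  Insert 2 (step 2): P = [1, 2];  Q = [1, 2]
  Insert 4 (step 3): P = [1, 2, 4];  Q = [1, 2, 3]
  Insert 7 (step 4): P = [1, 2, 4, 7];  Q = [1, 2, 3, 4]
  Insert 5 (step 5): P = [1, 2, 4, 5] / [7];  Q = [1, 2, 3, 4] / [5]
  Insert 6 (step 6): P = [1, 2, 4, 5, 6] / [7];  Q = [1, 2, 3, 4, 6] / [5]
  Insert 3 (step 7): P = [1, 2, 3, 5, 6] / [4] / [7];  Q = [1, 2, 3, 4, 6] / [5] / [7]
Final shape: (5, 1, 1).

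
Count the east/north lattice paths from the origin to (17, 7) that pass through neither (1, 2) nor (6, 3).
Number of paths = 194967

Inclusion–exclusion. Total paths: C(24, 17) = 346104. Through P₁: C(3, 1)·C(21, 16) = 61047. Through P₂: C(9, 6)·C(15, 11) = 114660. Since P₁ is strictly southwest of P₂, a monotone path through both must visit P₁ then P₂; paths through both = C(3, 1)·C(6, 5)·C(15, 11) = 24570. Avoid both = 346104 − 61047 − 114660 + 24570 = 194967.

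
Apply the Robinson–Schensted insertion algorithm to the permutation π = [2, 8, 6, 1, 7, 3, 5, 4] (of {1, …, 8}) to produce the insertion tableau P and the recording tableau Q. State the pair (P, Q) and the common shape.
P = [1, 3, 4] / [2, 5, 7] / [6] / [8];  Q = [1, 2, 5] / [3, 6, 7] / [4] / [8];  common shape = (3, 3, 1, 1)

Row-insert the values π_1, π_2, … into P one at a time, bumping the leftmost entry strictly greater than the inserted value down to the next row. The recording tableau Q records, in position (i, j), the step at which that cell was added to P.
  Insert 2 (step 1): P = [2];  Q = [1]
  Insert 8 (step 2): P = [2, 8];  Q = [1, 2]
  Insert 6 (step 3): P = [2, 6] / [8];  Q = [1, 2] / [3]
  Insert 1 (step 4): P = [1, 6] / [2] / [8];  Q = [1, 2] / [3] / [4]
  Insert 7 (step 5): P = [1, 6, 7] / [2] / [8];  Q = [1, 2, 5] / [3] / [4]
  Insert 3 (step 6): P = [1, 3, 7] / [2, 6] / [8];  Q = [1, 2, 5] / [3, 6] / [4]
  Insert 5 (step 7): P = [1, 3, 5] / [2, 6, 7] / [8];  Q = [1, 2, 5] / [3, 6, 7] / [4]
  Insert 4 (step 8): P = [1, 3, 4] / [2, 5, 7] / [6] / [8];  Q = [1, 2, 5] / [3, 6, 7] / [4] / [8]
Final shape: (3, 3, 1, 1).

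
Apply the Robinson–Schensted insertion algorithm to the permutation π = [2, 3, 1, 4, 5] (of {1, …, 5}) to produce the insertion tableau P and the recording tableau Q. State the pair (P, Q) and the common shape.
P = [1, 3, 4, 5] / [2];  Q = [1, 2, 4, 5] / [3];  common shape = (4, 1)

Row-insert the values π_1, π_2, … into P one at a time, bumping the leftmost entry strictly greater than the inserted value down to the next row. The recording tableau Q records, in position (i, j), the step at which that cell was added to P.
  Insert 2 (step 1): P = [2];  Q = [1]
  Insert 3 (step 2): P = [2, 3];  Q = [1, 2]
  Insert 1 (step 3): P = [1, 3] / [2];  Q = [1, 2] / [3]
  Insert 4 (step 4): P = [1, 3, 4] / [2];  Q = [1, 2, 4] / [3]
  Insert 5 (step 5): P = [1, 3, 4, 5] / [2];  Q = [1, 2, 4, 5] / [3]
Final shape: (4, 1).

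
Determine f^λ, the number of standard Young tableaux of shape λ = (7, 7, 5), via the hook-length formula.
# SYT of shape (7, 7, 5) = 831402

Hook-length formula: f^λ = n! / Π hook(c), product over all cells c of the Young diagram. For λ = (7, 7, 5), n = 19 boxes. Hook lengths by row (left-to-right, top-to-bottom): [9, 8, 7, 6, 5, 3, 2]; [8, 7, 6, 5, 4, 2, 1]; [5, 4, 3, 2, 1]. Product of hooks = 146313216000. So f^λ = 19! / 146313216000 = 121645100408832000 / 146313216000 = 831402.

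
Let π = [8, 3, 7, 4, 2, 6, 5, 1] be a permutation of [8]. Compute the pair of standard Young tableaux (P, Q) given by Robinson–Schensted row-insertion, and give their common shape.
P = [1, 4, 5] / [2, 6] / [3] / [7] / [8];  Q = [1, 3, 6] / [2, 7] / [4] / [5] / [8];  common shape = (3, 2, 1, 1, 1)

Row-insert the values π_1, π_2, … into P one at a time, bumping the leftmost entry strictly greater than the inserted value down to the next row. The recording tableau Q records, in position (i, j), the step at which that cell was added to P.
  Insert 8 (step 1): P = [8];  Q = [1]
  Insert 3 (step 2): P = [3] / [8];  Q = [1] / [2]
  Insert 7 (step 3): P = [3, 7] / [8];  Q = [1, 3] / [2]
  Insert 4 (step 4): P = [3, 4] / [7] / [8];  Q = [1, 3] / [2] / [4]
  Insert 2 (step 5): P = [2, 4] / [3] / [7] / [8];  Q = [1, 3] / [2] / [4] / [5]
  Insert 6 (step 6): P = [2, 4, 6] / [3] / [7] / [8];  Q = [1, 3, 6] / [2] / [4] / [5]
  Insert 5 (step 7): P = [2, 4, 5] / [3, 6] / [7] / [8];  Q = [1, 3, 6] / [2, 7] / [4] / [5]
  Insert 1 (step 8): P = [1, 4, 5] / [2, 6] / [3] / [7] / [8];  Q = [1, 3, 6] / [2, 7] / [4] / [5] / [8]
Final shape: (3, 2, 1, 1, 1).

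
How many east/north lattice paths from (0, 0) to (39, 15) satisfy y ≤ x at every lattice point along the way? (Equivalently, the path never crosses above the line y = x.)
Number of paths = 5408954784450

By the reflection principle (André's argument), the number of monotone paths to (39, 15) with n ≤ m that never go above y = x is C(54, 39) − C(54, 40) = 8654327655120 − 3245372870670 = 5408954784450.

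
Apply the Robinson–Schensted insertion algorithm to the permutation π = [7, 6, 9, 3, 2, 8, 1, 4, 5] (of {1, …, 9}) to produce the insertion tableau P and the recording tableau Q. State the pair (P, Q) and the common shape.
P = [1, 4, 5] / [2, 8] / [3, 9] / [6] / [7];  Q = [1, 3, 9] / [2, 6] / [4, 8] / [5] / [7];  common shape = (3, 2, 2, 1, 1)

Row-insert the values π_1, π_2, … into P one at a time, bumping the leftmost entry strictly greater than the inserted value down to the next row. The recording tableau Q records, in position (i, j), the step at which that cell was added to P.
  Insert 7 (step 1): P = [7];  Q = [1]
  Insert 6 (step 2): P = [6] / [7];  Q = [1] / [2]
  Insert 9 (step 3): P = [6, 9] / [7];  Q = [1, 3] / [2]
  Insert 3 (step 4): P = [3, 9] / [6] / [7];  Q = [1, 3] / [2] / [4]
  Insert 2 (step 5): P = [2, 9] / [3] / [6] / [7];  Q = [1, 3] / [2] / [4] / [5]
  Insert 8 (step 6): P = [2, 8] / [3, 9] / [6] / [7];  Q = [1, 3] / [2, 6] / [4] / [5]
  Insert 1 (step 7): P = [1, 8] / [2, 9] / [3] / [6] / [7];  Q = [1, 3] / [2, 6] / [4] / [5] / [7]
  Insert 4 (step 8): P = [1, 4] / [2, 8] / [3, 9] / [6] / [7];  Q = [1, 3] / [2, 6] / [4, 8] / [5] / [7]
  Insert 5 (step 9): P = [1, 4, 5] / [2, 8] / [3, 9] / [6] / [7];  Q = [1, 3, 9] / [2, 6] / [4, 8] / [5] / [7]
Final shape: (3, 2, 2, 1, 1).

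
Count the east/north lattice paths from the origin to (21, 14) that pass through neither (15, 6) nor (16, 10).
Number of paths = 1521912318

Inclusion–exclusion. Total paths: C(35, 21) = 2319959400. Through P₁: C(21, 15)·C(14, 6) = 162954792. Through P₂: C(26, 16)·C(9, 5) = 669278610. Since P₁ is strictly southwest of P₂, a monotone path through both must visit P₁ then P₂; paths through both = C(21, 15)·C(5, 1)·C(9, 5) = 34186320. Avoid both = 2319959400 − 162954792 − 669278610 + 34186320 = 1521912318.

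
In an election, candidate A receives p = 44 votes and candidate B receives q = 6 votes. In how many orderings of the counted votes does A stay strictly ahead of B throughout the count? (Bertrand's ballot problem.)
Strict-lead orderings = 12076932

Total orderings of the 50 votes with 44 for A: C(50, 44) = 15890700. By the Bertrand ballot formula (Cycle Lemma / reflection principle), the number of orderings in which A is strictly ahead of B throughout is (p − q)/(p + q) · C(p + q, p) = (44 − 6)/(44 + 6) · 15890700 = 12076932.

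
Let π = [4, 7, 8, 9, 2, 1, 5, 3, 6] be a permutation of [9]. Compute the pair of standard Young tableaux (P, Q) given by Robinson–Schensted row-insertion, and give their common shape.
P = [1, 3, 6, 9] / [2, 5, 8] / [4, 7];  Q = [1, 2, 3, 4] / [5, 7, 9] / [6, 8];  common shape = (4, 3, 2)

Row-insert the values π_1, π_2, … into P one at a time, bumping the leftmost entry strictly greater than the inserted value down to the next row. The recording tableau Q records, in position (i, j), the step at which that cell was added to P.
  Insert 4 (step 1): P = [4];  Q = [1]
  Insert 7 (step 2): P = [4, 7];  Q = [1, 2]
  Insert 8 (step 3): P = [4, 7, 8];  Q = [1, 2, 3]
  Insert 9 (step 4): P = [4, 7, 8, 9];  Q = [1, 2, 3, 4]
  Insert 2 (step 5): P = [2, 7, 8, 9] / [4];  Q = [1, 2, 3, 4] / [5]
  Insert 1 (step 6): P = [1, 7, 8, 9] / [2] / [4];  Q = [1, 2, 3, 4] / [5] / [6]
  Insert 5 (step 7): P = [1, 5, 8, 9] / [2, 7] / [4];  Q = [1, 2, 3, 4] / [5, 7] / [6]
  Insert 3 (step 8): P = [1, 3, 8, 9] / [2, 5] / [4, 7];  Q = [1, 2, 3, 4] / [5, 7] / [6, 8]
  Insert 6 (step 9): P = [1, 3, 6, 9] / [2, 5, 8] / [4, 7];  Q = [1, 2, 3, 4] / [5, 7, 9] / [6, 8]
Final shape: (4, 3, 2).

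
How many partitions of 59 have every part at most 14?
p(59, parts ≤ 14) = 428104

Use the recurrence p(n, m) = p(n, m−1) + p(n−m, m): either the largest part is < m (count p(n, m−1)) or the largest part is exactly m (remove one copy of m, count p(n−m, m)). With p(0, ·) = 1 this gives p(59, parts ≤ 14) = 428104. (By conjugating Young diagrams, this also counts partitions of 59 into at most 14 parts.)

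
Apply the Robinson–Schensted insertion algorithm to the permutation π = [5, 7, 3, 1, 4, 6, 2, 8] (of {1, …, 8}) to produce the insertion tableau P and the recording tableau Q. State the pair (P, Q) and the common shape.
P = [1, 2, 6, 8] / [3, 4] / [5, 7];  Q = [1, 2, 6, 8] / [3, 5] / [4, 7];  common shape = (4, 2, 2)

Row-insert the values π_1, π_2, … into P one at a time, bumping the leftmost entry strictly greater than the inserted value down to the next row. The recording tableau Q records, in position (i, j), the step at which that cell was added to P.
  Insert 5 (step 1): P = [5];  Q = [1]
  Insert 7 (step 2): P = [5, 7];  Q = [1, 2]
  Insert 3 (step 3): P = [3, 7] / [5];  Q = [1, 2] / [3]
  Insert 1 (step 4): P = [1, 7] / [3] / [5];  Q = [1, 2] / [3] / [4]
  Insert 4 (step 5): P = [1, 4] / [3, 7] / [5];  Q = [1, 2] / [3, 5] / [4]
  Insert 6 (step 6): P = [1, 4, 6] / [3, 7] / [5];  Q = [1, 2, 6] / [3, 5] / [4]
  Insert 2 (step 7): P = [1, 2, 6] / [3, 4] / [5, 7];  Q = [1, 2, 6] / [3, 5] / [4, 7]
  Insert 8 (step 8): P = [1, 2, 6, 8] / [3, 4] / [5, 7];  Q = [1, 2, 6, 8] / [3, 5] / [4, 7]
Final shape: (4, 2, 2).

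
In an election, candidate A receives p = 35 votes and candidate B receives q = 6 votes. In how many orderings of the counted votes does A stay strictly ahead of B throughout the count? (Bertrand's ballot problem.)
Strict-lead orderings = 3180372

Total orderings of the 41 votes with 35 for A: C(41, 35) = 4496388. By the Bertrand ballot formula (Cycle Lemma / reflection principle), the number of orderings in which A is strictly ahead of B throughout is (p − q)/(p + q) · C(p + q, p) = (35 − 6)/(35 + 6) · 4496388 = 3180372.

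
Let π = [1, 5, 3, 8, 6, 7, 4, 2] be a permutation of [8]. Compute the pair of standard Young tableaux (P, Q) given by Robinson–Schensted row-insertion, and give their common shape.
P = [1, 2, 4, 7] / [3, 6] / [5] / [8];  Q = [1, 2, 4, 6] / [3, 5] / [7] / [8];  common shape = (4, 2, 1, 1)

Row-insert the values π_1, π_2, … into P one at a time, bumping the leftmost entry strictly greater than the inserted value down to the next row. The recording tableau Q records, in position (i, j), the step at which that cell was added to P.
  Insert 1 (step 1): P = [1];  Q = [1]
  Insert 5 (step 2): P = [1, 5];  Q = [1, 2]
  Insert 3 (step 3): P = [1, 3] / [5];  Q = [1, 2] / [3]
  Insert 8 (step 4): P = [1, 3, 8] / [5];  Q = [1, 2, 4] / [3]
  Insert 6 (step 5): P = [1, 3, 6] / [5, 8];  Q = [1, 2, 4] / [3, 5]
  Insert 7 (step 6): P = [1, 3, 6, 7] / [5, 8];  Q = [1, 2, 4, 6] / [3, 5]
  Insert 4 (step 7): P = [1, 3, 4, 7] / [5, 6] / [8];  Q = [1, 2, 4, 6] / [3, 5] / [7]
  Insert 2 (step 8): P = [1, 2, 4, 7] / [3, 6] / [5] / [8];  Q = [1, 2, 4, 6] / [3, 5] / [7] / [8]
Final shape: (4, 2, 1, 1).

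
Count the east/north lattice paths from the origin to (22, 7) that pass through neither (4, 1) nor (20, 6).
Number of paths = 502345

Inclusion–exclusion. Total paths: C(29, 22) = 1560780. Through P₁: C(5, 4)·C(24, 18) = 672980. Through P₂: C(26, 20)·C(3, 2) = 690690. Since P₁ is strictly southwest of P₂, a monotone path through both must visit P₁ then P₂; paths through both = C(5, 4)·C(21, 16)·C(3, 2) = 305235. Avoid both = 1560780 − 672980 − 690690 + 305235 = 502345.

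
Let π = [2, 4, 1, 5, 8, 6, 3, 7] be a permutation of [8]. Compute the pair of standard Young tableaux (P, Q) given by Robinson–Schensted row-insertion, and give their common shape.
P = [1, 3, 5, 6, 7] / [2, 4] / [8];  Q = [1, 2, 4, 5, 8] / [3, 6] / [7];  common shape = (5, 2, 1)

Row-insert the values π_1, π_2, … into P one at a time, bumping the leftmost entry strictly greater than the inserted value down to the next row. The recording tableau Q records, in position (i, j), the step at which that cell was added to P.
  Insert 2 (step 1): P = [2];  Q = [1]
  Insert 4 (step 2): P = [2, 4];  Q = [1, 2]
  Insert 1 (step 3): P = [1, 4] / [2];  Q = [1, 2] / [3]
  Insert 5 (step 4): P = [1, 4, 5] / [2];  Q = [1, 2, 4] / [3]
  Insert 8 (step 5): P = [1, 4, 5, 8] / [2];  Q = [1, 2, 4, 5] / [3]
  Insert 6 (step 6): P = [1, 4, 5, 6] / [2, 8];  Q = [1, 2, 4, 5] / [3, 6]
  Insert 3 (step 7): P = [1, 3, 5, 6] / [2, 4] / [8];  Q = [1, 2, 4, 5] / [3, 6] / [7]
  Insert 7 (step 8): P = [1, 3, 5, 6, 7] / [2, 4] / [8];  Q = [1, 2, 4, 5, 8] / [3, 6] / [7]
Final shape: (5, 2, 1).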